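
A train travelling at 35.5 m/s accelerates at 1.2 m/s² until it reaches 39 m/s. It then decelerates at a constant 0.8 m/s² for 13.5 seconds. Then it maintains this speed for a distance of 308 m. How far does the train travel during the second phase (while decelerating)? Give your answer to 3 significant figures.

Phase 1 (accelerating): v₀ = 35.5 m/s, a = 1.2 m/s².
v = v₀ + at → t = (39 − 35.5) / 1.2 = 2.92 s
v² = v₀² + 2aΔx → Δx = (39² − 35.5²)/(2·1.2) = 109 m

Phase 2 (decelerating): v₀ = 39.0 m/s, a = -0.8 m/s².
v = v₀ + at = 39.0 + (-0.8)(13.5) = 28.2 m/s
Δx = v₀t + ½at² = 39.0·13.5 + 0.5·-0.8·13.5² = 454 m
Distance in phase 2 = 454 m

454 m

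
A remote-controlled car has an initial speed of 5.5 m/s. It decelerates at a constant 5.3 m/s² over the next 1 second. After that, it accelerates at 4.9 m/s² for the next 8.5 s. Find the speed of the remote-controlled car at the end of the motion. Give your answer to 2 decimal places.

Phase 1 (decelerating): v₀ = 5.50 m/s, a = -5.3 m/s².
v = v₀ + at = 5.50 + (-5.3)(1) = 0.200 m/s
Δx = v₀t + ½at² = 5.50·1 + 0.5·-5.3·1² = 2.85 m

Phase 2 (accelerating): v₀ = 0.200 m/s, a = 4.9 m/s².
v = v₀ + at = 0.200 + (4.9)(8.5) = 41.9 m/s
Δx = v₀t + ½at² = 0.200·8.5 + 0.5·4.9·8.5² = 179 m
Final speed = 41.9 m/s

41.85 m/s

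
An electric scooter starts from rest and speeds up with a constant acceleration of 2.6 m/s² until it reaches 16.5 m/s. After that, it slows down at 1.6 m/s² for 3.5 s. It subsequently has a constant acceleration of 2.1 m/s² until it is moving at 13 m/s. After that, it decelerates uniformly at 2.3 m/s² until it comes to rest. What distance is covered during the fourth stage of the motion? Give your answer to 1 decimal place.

36.7 m

Phase 1 (accelerating): v₀ = 0 m/s, a = 2.6 m/s².
v = v₀ + at → t = (16.5 − 0) / 2.6 = 6.35 s
v² = v₀² + 2aΔx → Δx = (16.5² − 0²)/(2·2.6) = 52.4 m

Phase 2 (decelerating): v₀ = 16.5 m/s, a = -1.6 m/s².
v = v₀ + at = 16.5 + (-1.6)(3.5) = 10.9 m/s
Δx = v₀t + ½at² = 16.5·3.5 + 0.5·-1.6·3.5² = 48.0 m

Phase 3 (accelerating): v₀ = 10.9 m/s, a = 2.1 m/s².
v = v₀ + at → t = (13 − 10.9) / 2.1 = 1.00 s
v² = v₀² + 2aΔx → Δx = (13² − 10.9²)/(2·2.1) = 12.0 m

Phase 4 (decelerating): v₀ = 13.0 m/s, a = -2.3 m/s².
v = v₀ + at → t = (0 − 13.0) / -2.3 = 5.65 s
v² = v₀² + 2aΔx → Δx = (0² − 13.0²)/(2·-2.3) = 36.7 m
Distance in phase 4 = 36.7 m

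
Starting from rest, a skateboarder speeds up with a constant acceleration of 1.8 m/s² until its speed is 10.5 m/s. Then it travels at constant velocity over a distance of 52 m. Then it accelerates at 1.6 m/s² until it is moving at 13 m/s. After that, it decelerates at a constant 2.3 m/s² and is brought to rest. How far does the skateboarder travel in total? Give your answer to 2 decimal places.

137.72 m

Phase 1 (accelerating): v₀ = 0 m/s, a = 1.8 m/s².
v = v₀ + at → t = (10.5 − 0) / 1.8 = 5.83 s
v² = v₀² + 2aΔx → Δx = (10.5² − 0²)/(2·1.8) = 30.6 m

Phase 2 (constant speed): v₀ = 10.5 m/s, a = 0 m/s².
Constant speed: t = d/v = 52/10.5 = 4.95 s

Phase 3 (accelerating): v₀ = 10.5 m/s, a = 1.6 m/s².
v = v₀ + at → t = (13 − 10.5) / 1.6 = 1.56 s
v² = v₀² + 2aΔx → Δx = (13² − 10.5²)/(2·1.6) = 18.4 m

Phase 4 (decelerating): v₀ = 13.0 m/s, a = -2.3 m/s².
v = v₀ + at → t = (0 − 13.0) / -2.3 = 5.65 s
v² = v₀² + 2aΔx → Δx = (0² − 13.0²)/(2·-2.3) = 36.7 m
Total distance = 30.6 + 52.0 + 18.4 + 36.7 = 138 m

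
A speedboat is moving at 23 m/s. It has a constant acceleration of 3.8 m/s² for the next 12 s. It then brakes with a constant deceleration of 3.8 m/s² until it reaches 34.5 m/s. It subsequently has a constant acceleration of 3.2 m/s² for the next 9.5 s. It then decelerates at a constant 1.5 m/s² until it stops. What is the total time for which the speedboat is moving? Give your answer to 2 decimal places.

73.74 s

Phase 1 (accelerating): v₀ = 23.0 m/s, a = 3.8 m/s².
v = v₀ + at = 23.0 + (3.8)(12) = 68.6 m/s
Δx = v₀t + ½at² = 23.0·12 + 0.5·3.8·12² = 550 m

Phase 2 (decelerating): v₀ = 68.6 m/s, a = -3.8 m/s².
v = v₀ + at → t = (34.5 − 68.6) / -3.8 = 8.97 s
v² = v₀² + 2aΔx → Δx = (34.5² − 68.6²)/(2·-3.8) = 463 m

Phase 3 (accelerating): v₀ = 34.5 m/s, a = 3.2 m/s².
v = v₀ + at = 34.5 + (3.2)(9.5) = 64.9 m/s
Δx = v₀t + ½at² = 34.5·9.5 + 0.5·3.2·9.5² = 472 m

Phase 4 (decelerating): v₀ = 64.9 m/s, a = -1.5 m/s².
v = v₀ + at → t = (0 − 64.9) / -1.5 = 43.3 s
v² = v₀² + 2aΔx → Δx = (0² − 64.9²)/(2·-1.5) = 1400 m
Total time = 12.0 + 8.97 + 9.50 + 43.3 = 73.7 s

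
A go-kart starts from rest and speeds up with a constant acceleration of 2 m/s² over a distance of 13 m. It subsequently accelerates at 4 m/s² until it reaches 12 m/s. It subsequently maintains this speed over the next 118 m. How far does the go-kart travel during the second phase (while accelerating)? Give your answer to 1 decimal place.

Phase 1 (accelerating): v₀ = 0 m/s, a = 2 m/s².
v² = v₀² + 2aΔx = 0² + 2·2·13 = 52.0 → v = 7.21 m/s
t = (v − v₀)/a = (7.21 − 0)/2 = 3.61 s

Phase 2 (accelerating): v₀ = 7.21 m/s, a = 4 m/s².
v = v₀ + at → t = (12 − 7.21) / 4 = 1.20 s
v² = v₀² + 2aΔx → Δx = (12² − 7.21²)/(2·4) = 11.5 m
Distance in phase 2 = 11.5 m

11.5 m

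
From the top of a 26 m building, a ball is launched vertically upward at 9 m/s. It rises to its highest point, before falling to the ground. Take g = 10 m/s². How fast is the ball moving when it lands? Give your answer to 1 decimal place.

Phase 1 (rising): v₀ = 9.00 m/s, a = -10 m/s².
v = v₀ + at → t = (0 − 9.00) / -10 = 0.900 s
v² = v₀² + 2aΔx → Δx = (0² − 9.00²)/(2·-10) = 4.05 m

Phase 2 (falling): v₀ = 0 m/s, a = -10 m/s².
Falls 30.1 m from rest: t = √(2·30.1/10) = 2.45 s; v = g·t = 24.5 m/s.
Final speed = 24.5 m/s

24.5 m/s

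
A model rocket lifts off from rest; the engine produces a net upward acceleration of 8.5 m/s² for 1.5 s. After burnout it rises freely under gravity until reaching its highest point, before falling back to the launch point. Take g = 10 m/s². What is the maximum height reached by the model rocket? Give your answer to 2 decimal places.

Phase 1 (powered ascent): v₀ = 0 m/s, a = 8.5 m/s².
v = v₀ + at = 0 + (8.5)(1.5) = 12.8 m/s
Δx = v₀t + ½at² = 0·1.5 + 0.5·8.5·1.5² = 9.56 m

Phase 2 (coasting upward): v₀ = 12.8 m/s, a = -10 m/s².
v = v₀ + at → t = (0 − 12.8) / -10 = 1.27 s
v² = v₀² + 2aΔx → Δx = (0² − 12.8²)/(2·-10) = 8.13 m
Maximum height = 9.56 + 8.13 = 17.7 m

17.69 m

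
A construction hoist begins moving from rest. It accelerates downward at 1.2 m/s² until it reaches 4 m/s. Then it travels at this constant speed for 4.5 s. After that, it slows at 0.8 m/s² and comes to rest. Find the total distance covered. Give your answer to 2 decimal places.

34.67 m

Phase 1 (accelerating): v₀ = 0 m/s, a = 1.2 m/s².
v = v₀ + at → t = (4 − 0) / 1.2 = 3.33 s
v² = v₀² + 2aΔx → Δx = (4² − 0²)/(2·1.2) = 6.67 m

Phase 2 (constant speed): v₀ = 4.00 m/s, a = 0 m/s².
v = v₀ + at = 4.00 + (0)(4.5) = 4.00 m/s
Δx = v₀t + ½at² = 4.00·4.5 + 0.5·0·4.5² = 18.0 m

Phase 3 (decelerating): v₀ = 4.00 m/s, a = -0.8 m/s².
v = v₀ + at → t = (0 − 4.00) / -0.8 = 5.00 s
v² = v₀² + 2aΔx → Δx = (0² − 4.00²)/(2·-0.8) = 10.0 m
Total distance = 6.67 + 18.0 + 10.0 = 34.7 m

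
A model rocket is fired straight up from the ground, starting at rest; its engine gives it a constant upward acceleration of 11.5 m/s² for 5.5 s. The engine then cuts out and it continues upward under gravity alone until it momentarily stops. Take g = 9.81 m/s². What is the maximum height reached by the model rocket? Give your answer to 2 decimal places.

377.84 m

Phase 1 (powered ascent): v₀ = 0 m/s, a = 11.5 m/s².
v = v₀ + at = 0 + (11.5)(5.5) = 63.2 m/s
Δx = v₀t + ½at² = 0·5.5 + 0.5·11.5·5.5² = 174 m

Phase 2 (coasting upward): v₀ = 63.2 m/s, a = -9.81 m/s².
v = v₀ + at → t = (0 − 63.2) / -9.81 = 6.45 s
v² = v₀² + 2aΔx → Δx = (0² − 63.2²)/(2·-9.81) = 204 m
Maximum height = 174 + 204 = 378 m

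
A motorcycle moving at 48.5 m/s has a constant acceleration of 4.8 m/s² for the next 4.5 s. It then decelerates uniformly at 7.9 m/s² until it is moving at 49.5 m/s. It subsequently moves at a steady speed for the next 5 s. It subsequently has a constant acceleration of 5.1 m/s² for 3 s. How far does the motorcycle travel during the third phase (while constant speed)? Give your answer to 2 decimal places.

247.50 m

Phase 1 (accelerating): v₀ = 48.5 m/s, a = 4.8 m/s².
v = v₀ + at = 48.5 + (4.8)(4.5) = 70.1 m/s
Δx = v₀t + ½at² = 48.5·4.5 + 0.5·4.8·4.5² = 267 m

Phase 2 (decelerating): v₀ = 70.1 m/s, a = -7.9 m/s².
v = v₀ + at → t = (49.5 − 70.1) / -7.9 = 2.61 s
v² = v₀² + 2aΔx → Δx = (49.5² − 70.1²)/(2·-7.9) = 156 m

Phase 3 (constant speed): v₀ = 49.5 m/s, a = 0 m/s².
v = v₀ + at = 49.5 + (0)(5) = 49.5 m/s
Δx = v₀t + ½at² = 49.5·5 + 0.5·0·5² = 248 m
Distance in phase 3 = 248 m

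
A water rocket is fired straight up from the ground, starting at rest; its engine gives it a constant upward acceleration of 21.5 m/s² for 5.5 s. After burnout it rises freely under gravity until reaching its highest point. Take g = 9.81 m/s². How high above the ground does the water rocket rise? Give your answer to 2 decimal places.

Phase 1 (powered ascent): v₀ = 0 m/s, a = 21.5 m/s².
v = v₀ + at = 0 + (21.5)(5.5) = 118 m/s
Δx = v₀t + ½at² = 0·5.5 + 0.5·21.5·5.5² = 325 m

Phase 2 (coasting upward): v₀ = 118 m/s, a = -9.81 m/s².
v = v₀ + at → t = (0 − 118) / -9.81 = 12.1 s
v² = v₀² + 2aΔx → Δx = (0² − 118²)/(2·-9.81) = 713 m
Maximum height = 325 + 713 = 1040 m

1037.88 m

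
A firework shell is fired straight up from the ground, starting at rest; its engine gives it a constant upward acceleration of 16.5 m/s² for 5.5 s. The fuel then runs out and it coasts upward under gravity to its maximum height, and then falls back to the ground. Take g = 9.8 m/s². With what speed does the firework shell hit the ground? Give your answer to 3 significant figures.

Phase 1 (powered ascent): v₀ = 0 m/s, a = 16.5 m/s².
v = v₀ + at = 0 + (16.5)(5.5) = 90.8 m/s
Δx = v₀t + ½at² = 0·5.5 + 0.5·16.5·5.5² = 250 m

Phase 2 (coasting upward): v₀ = 90.8 m/s, a = -9.8 m/s².
v = v₀ + at → t = (0 − 90.8) / -9.8 = 9.26 s
v² = v₀² + 2aΔx → Δx = (0² − 90.8²)/(2·-9.8) = 420 m

Phase 3 (free fall): v₀ = 0 m/s, a = -9.8 m/s².
Falls 670 m from rest: t = √(2·670/9.8) = 11.7 s; v = g·t = 115 m/s.
Impact speed = 115 m/s

115 m/s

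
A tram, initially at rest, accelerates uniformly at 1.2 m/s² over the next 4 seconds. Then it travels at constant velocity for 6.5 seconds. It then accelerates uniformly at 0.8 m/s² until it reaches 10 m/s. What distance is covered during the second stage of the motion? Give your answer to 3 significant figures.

Phase 1 (accelerating): v₀ = 0 m/s, a = 1.2 m/s².
v = v₀ + at = 0 + (1.2)(4) = 4.80 m/s
Δx = v₀t + ½at² = 0·4 + 0.5·1.2·4² = 9.60 m

Phase 2 (constant speed): v₀ = 4.80 m/s, a = 0 m/s².
v = v₀ + at = 4.80 + (0)(6.5) = 4.80 m/s
Δx = v₀t + ½at² = 4.80·6.5 + 0.5·0·6.5² = 31.2 m
Distance in phase 2 = 31.2 m

31.2 m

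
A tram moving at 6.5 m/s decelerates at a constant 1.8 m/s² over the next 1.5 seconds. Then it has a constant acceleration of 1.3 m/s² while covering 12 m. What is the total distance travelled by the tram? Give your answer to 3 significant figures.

Phase 1 (decelerating): v₀ = 6.50 m/s, a = -1.8 m/s².
v = v₀ + at = 6.50 + (-1.8)(1.5) = 3.80 m/s
Δx = v₀t + ½at² = 6.50·1.5 + 0.5·-1.8·1.5² = 7.72 m

Phase 2 (accelerating): v₀ = 3.80 m/s, a = 1.3 m/s².
v² = v₀² + 2aΔx = 3.80² + 2·1.3·12 = 45.6 → v = 6.76 m/s
t = (v − v₀)/a = (6.76 − 3.80)/1.3 = 2.27 s
Total distance = 7.72 + 12.0 = 19.7 m

19.7 m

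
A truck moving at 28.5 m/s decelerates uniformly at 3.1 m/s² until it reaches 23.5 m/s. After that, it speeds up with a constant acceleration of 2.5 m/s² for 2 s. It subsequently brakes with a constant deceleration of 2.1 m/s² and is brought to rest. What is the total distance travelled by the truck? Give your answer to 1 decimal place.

Phase 1 (decelerating): v₀ = 28.5 m/s, a = -3.1 m/s².
v = v₀ + at → t = (23.5 − 28.5) / -3.1 = 1.61 s
v² = v₀² + 2aΔx → Δx = (23.5² − 28.5²)/(2·-3.1) = 41.9 m

Phase 2 (accelerating): v₀ = 23.5 m/s, a = 2.5 m/s².
v = v₀ + at = 23.5 + (2.5)(2) = 28.5 m/s
Δx = v₀t + ½at² = 23.5·2 + 0.5·2.5·2² = 52.0 m

Phase 3 (decelerating): v₀ = 28.5 m/s, a = -2.1 m/s².
v = v₀ + at → t = (0 − 28.5) / -2.1 = 13.6 s
v² = v₀² + 2aΔx → Δx = (0² − 28.5²)/(2·-2.1) = 193 m
Total distance = 41.9 + 52.0 + 193 = 287 m

287.3 m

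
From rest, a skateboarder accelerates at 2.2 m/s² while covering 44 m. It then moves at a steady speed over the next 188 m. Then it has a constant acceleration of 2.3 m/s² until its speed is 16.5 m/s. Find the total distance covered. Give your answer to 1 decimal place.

Phase 1 (accelerating): v₀ = 0 m/s, a = 2.2 m/s².
v² = v₀² + 2aΔx = 0² + 2·2.2·44 = 194 → v = 13.9 m/s
t = (v − v₀)/a = (13.9 − 0)/2.2 = 6.32 s

Phase 2 (constant speed): v₀ = 13.9 m/s, a = 0 m/s².
Constant speed: t = d/v = 188/13.9 = 13.5 s

Phase 3 (accelerating): v₀ = 13.9 m/s, a = 2.3 m/s².
v = v₀ + at → t = (16.5 − 13.9) / 2.3 = 1.12 s
v² = v₀² + 2aΔx → Δx = (16.5² − 13.9²)/(2·2.3) = 17.1 m
Total distance = 44.0 + 188 + 17.1 = 249 m

249.1 m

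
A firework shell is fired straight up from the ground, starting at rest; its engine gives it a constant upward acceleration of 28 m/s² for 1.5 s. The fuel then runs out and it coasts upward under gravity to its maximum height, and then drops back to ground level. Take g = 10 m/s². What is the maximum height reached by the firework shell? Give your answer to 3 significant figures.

Phase 1 (powered ascent): v₀ = 0 m/s, a = 28 m/s².
v = v₀ + at = 0 + (28)(1.5) = 42.0 m/s
Δx = v₀t + ½at² = 0·1.5 + 0.5·28·1.5² = 31.5 m

Phase 2 (coasting upward): v₀ = 42.0 m/s, a = -10 m/s².
v = v₀ + at → t = (0 − 42.0) / -10 = 4.20 s
v² = v₀² + 2aΔx → Δx = (0² − 42.0²)/(2·-10) = 88.2 m
Maximum height = 31.5 + 88.2 = 120 m

120 m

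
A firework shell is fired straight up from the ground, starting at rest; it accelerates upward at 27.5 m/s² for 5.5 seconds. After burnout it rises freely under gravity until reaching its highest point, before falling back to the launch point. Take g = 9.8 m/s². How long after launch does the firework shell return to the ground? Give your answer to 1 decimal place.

38.9 s

Phase 1 (powered ascent): v₀ = 0 m/s, a = 27.5 m/s².
v = v₀ + at = 0 + (27.5)(5.5) = 151 m/s
Δx = v₀t + ½at² = 0·5.5 + 0.5·27.5·5.5² = 416 m

Phase 2 (coasting upward): v₀ = 151 m/s, a = -9.8 m/s².
v = v₀ + at → t = (0 − 151) / -9.8 = 15.4 s
v² = v₀² + 2aΔx → Δx = (0² − 151²)/(2·-9.8) = 1170 m

Phase 3 (free fall): v₀ = 0 m/s, a = -9.8 m/s².
Falls 1580 m from rest: t = √(2·1580/9.8) = 18.0 s; v = g·t = 176 m/s.
Total time = 5.50 + 15.4 + 18.0 = 38.9 s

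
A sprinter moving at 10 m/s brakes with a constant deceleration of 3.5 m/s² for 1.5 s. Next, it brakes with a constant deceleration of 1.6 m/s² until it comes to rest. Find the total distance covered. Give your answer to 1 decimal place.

Phase 1 (decelerating): v₀ = 10.0 m/s, a = -3.5 m/s².
v = v₀ + at = 10.0 + (-3.5)(1.5) = 4.75 m/s
Δx = v₀t + ½at² = 10.0·1.5 + 0.5·-3.5·1.5² = 11.1 m

Phase 2 (decelerating): v₀ = 4.75 m/s, a = -1.6 m/s².
v = v₀ + at → t = (0 − 4.75) / -1.6 = 2.97 s
v² = v₀² + 2aΔx → Δx = (0² − 4.75²)/(2·-1.6) = 7.05 m
Total distance = 11.1 + 7.05 = 18.1 m

18.1 m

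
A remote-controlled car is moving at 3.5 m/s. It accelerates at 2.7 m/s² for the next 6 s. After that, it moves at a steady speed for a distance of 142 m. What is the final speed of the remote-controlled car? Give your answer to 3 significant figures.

19.7 m/s

Phase 1 (accelerating): v₀ = 3.50 m/s, a = 2.7 m/s².
v = v₀ + at = 3.50 + (2.7)(6) = 19.7 m/s
Δx = v₀t + ½at² = 3.50·6 + 0.5·2.7·6² = 69.6 m

Phase 2 (constant speed): v₀ = 19.7 m/s, a = 0 m/s².
Constant speed: t = d/v = 142/19.7 = 7.21 s
Final speed = 19.7 m/s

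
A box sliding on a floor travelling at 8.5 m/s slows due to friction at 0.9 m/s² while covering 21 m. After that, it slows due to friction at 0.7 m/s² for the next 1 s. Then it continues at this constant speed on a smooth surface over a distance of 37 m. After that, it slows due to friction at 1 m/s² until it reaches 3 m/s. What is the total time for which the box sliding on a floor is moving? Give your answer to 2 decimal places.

Phase 1 (decelerating): v₀ = 8.50 m/s, a = -0.9 m/s².
v² = v₀² + 2aΔx = 8.50² + 2·-0.9·21 = 34.4 → v = 5.87 m/s
t = (v − v₀)/a = (5.87 − 8.50)/-0.9 = 2.92 s

Phase 2 (decelerating): v₀ = 5.87 m/s, a = -0.7 m/s².
v = v₀ + at = 5.87 + (-0.7)(1) = 5.17 m/s
Δx = v₀t + ½at² = 5.87·1 + 0.5·-0.7·1² = 5.52 m

Phase 3 (constant speed): v₀ = 5.17 m/s, a = 0 m/s².
Constant speed: t = d/v = 37/5.17 = 7.16 s

Phase 4 (decelerating): v₀ = 5.17 m/s, a = -1 m/s².
v = v₀ + at → t = (3 − 5.17) / -1 = 2.17 s
v² = v₀² + 2aΔx → Δx = (3² − 5.17²)/(2·-1) = 8.86 m
Total time = 2.92 + 1.00 + 7.16 + 2.17 = 13.2 s

13.25 s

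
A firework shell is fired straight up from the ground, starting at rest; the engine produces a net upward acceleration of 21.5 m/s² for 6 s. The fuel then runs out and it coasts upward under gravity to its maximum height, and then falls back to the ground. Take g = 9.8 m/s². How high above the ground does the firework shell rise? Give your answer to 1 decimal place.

Phase 1 (powered ascent): v₀ = 0 m/s, a = 21.5 m/s².
v = v₀ + at = 0 + (21.5)(6) = 129 m/s
Δx = v₀t + ½at² = 0·6 + 0.5·21.5·6² = 387 m

Phase 2 (coasting upward): v₀ = 129 m/s, a = -9.8 m/s².
v = v₀ + at → t = (0 − 129) / -9.8 = 13.2 s
v² = v₀² + 2aΔx → Δx = (0² − 129²)/(2·-9.8) = 849 m
Maximum height = 387 + 849 = 1240 m

1236.0 m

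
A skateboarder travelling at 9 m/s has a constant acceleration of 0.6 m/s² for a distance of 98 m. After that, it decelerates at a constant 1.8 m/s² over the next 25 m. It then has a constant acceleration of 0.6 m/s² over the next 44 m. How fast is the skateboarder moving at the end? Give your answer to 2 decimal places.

Phase 1 (accelerating): v₀ = 9.00 m/s, a = 0.6 m/s².
v² = v₀² + 2aΔx = 9.00² + 2·0.6·98 = 199 → v = 14.1 m/s
t = (v − v₀)/a = (14.1 − 9.00)/0.6 = 8.49 s

Phase 2 (decelerating): v₀ = 14.1 m/s, a = -1.8 m/s².
v² = v₀² + 2aΔx = 14.1² + 2·-1.8·25 = 109 → v = 10.4 m/s
t = (v − v₀)/a = (10.4 − 14.1)/-1.8 = 2.04 s

Phase 3 (accelerating): v₀ = 10.4 m/s, a = 0.6 m/s².
v² = v₀² + 2aΔx = 10.4² + 2·0.6·44 = 161 → v = 12.7 m/s
t = (v − v₀)/a = (12.7 − 10.4)/0.6 = 3.81 s
Final speed = 12.7 m/s

12.70 m/s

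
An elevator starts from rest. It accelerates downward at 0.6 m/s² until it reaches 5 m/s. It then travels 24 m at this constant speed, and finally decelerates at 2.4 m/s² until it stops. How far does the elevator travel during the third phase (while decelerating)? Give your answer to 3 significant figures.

5.21 m

Phase 1 (accelerating): v₀ = 0 m/s, a = 0.6 m/s².
v = v₀ + at → t = (5 − 0) / 0.6 = 8.33 s
v² = v₀² + 2aΔx → Δx = (5² − 0²)/(2·0.6) = 20.8 m

Phase 2 (constant speed): v₀ = 5.00 m/s, a = 0 m/s².
Constant speed: t = d/v = 24/5.00 = 4.80 s

Phase 3 (decelerating): v₀ = 5.00 m/s, a = -2.4 m/s².
v = v₀ + at → t = (0 − 5.00) / -2.4 = 2.08 s
v² = v₀² + 2aΔx → Δx = (0² − 5.00²)/(2·-2.4) = 5.21 m
Distance in phase 3 = 5.21 m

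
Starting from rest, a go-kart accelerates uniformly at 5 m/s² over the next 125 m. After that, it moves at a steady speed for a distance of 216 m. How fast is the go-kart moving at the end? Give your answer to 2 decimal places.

35.36 m/s

Phase 1 (accelerating): v₀ = 0 m/s, a = 5 m/s².
v² = v₀² + 2aΔx = 0² + 2·5·125 = 1250 → v = 35.4 m/s
t = (v − v₀)/a = (35.4 − 0)/5 = 7.07 s

Phase 2 (constant speed): v₀ = 35.4 m/s, a = 0 m/s².
Constant speed: t = d/v = 216/35.4 = 6.11 s
Final speed = 35.4 m/s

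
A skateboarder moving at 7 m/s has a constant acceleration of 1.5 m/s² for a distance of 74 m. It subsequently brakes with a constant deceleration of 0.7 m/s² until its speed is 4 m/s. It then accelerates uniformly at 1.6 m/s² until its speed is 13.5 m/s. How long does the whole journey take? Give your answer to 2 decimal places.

Phase 1 (accelerating): v₀ = 7.00 m/s, a = 1.5 m/s².
v² = v₀² + 2aΔx = 7.00² + 2·1.5·74 = 271 → v = 16.5 m/s
t = (v − v₀)/a = (16.5 − 7.00)/1.5 = 6.31 s

Phase 2 (decelerating): v₀ = 16.5 m/s, a = -0.7 m/s².
v = v₀ + at → t = (4 − 16.5) / -0.7 = 17.8 s
v² = v₀² + 2aΔx → Δx = (4² − 16.5²)/(2·-0.7) = 182 m

Phase 3 (accelerating): v₀ = 4.00 m/s, a = 1.6 m/s².
v = v₀ + at → t = (13.5 − 4.00) / 1.6 = 5.94 s
v² = v₀² + 2aΔx → Δx = (13.5² − 4.00²)/(2·1.6) = 52.0 m
Total time = 6.31 + 17.8 + 5.94 = 30.0 s

30.05 s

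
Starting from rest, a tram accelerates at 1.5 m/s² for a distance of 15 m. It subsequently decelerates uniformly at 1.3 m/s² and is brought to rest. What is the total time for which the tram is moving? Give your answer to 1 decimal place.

Phase 1 (accelerating): v₀ = 0 m/s, a = 1.5 m/s².
v² = v₀² + 2aΔx = 0² + 2·1.5·15 = 45.0 → v = 6.71 m/s
t = (v − v₀)/a = (6.71 − 0)/1.5 = 4.47 s

Phase 2 (decelerating): v₀ = 6.71 m/s, a = -1.3 m/s².
v = v₀ + at → t = (0 − 6.71) / -1.3 = 5.16 s
v² = v₀² + 2aΔx → Δx = (0² − 6.71²)/(2·-1.3) = 17.3 m
Total time = 4.47 + 5.16 = 9.63 s

9.6 s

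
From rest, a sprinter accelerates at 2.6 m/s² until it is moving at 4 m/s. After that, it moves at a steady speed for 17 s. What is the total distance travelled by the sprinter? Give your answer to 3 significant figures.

71.1 m

Phase 1 (accelerating): v₀ = 0 m/s, a = 2.6 m/s².
v = v₀ + at → t = (4 − 0) / 2.6 = 1.54 s
v² = v₀² + 2aΔx → Δx = (4² − 0²)/(2·2.6) = 3.08 m

Phase 2 (constant speed): v₀ = 4.00 m/s, a = 0 m/s².
v = v₀ + at = 4.00 + (0)(17) = 4.00 m/s
Δx = v₀t + ½at² = 4.00·17 + 0.5·0·17² = 68.0 m
Total distance = 3.08 + 68.0 = 71.1 m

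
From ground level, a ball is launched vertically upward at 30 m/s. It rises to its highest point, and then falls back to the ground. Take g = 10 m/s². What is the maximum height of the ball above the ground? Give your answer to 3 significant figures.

45.0 m

Phase 1 (rising): v₀ = 30.0 m/s, a = -10 m/s².
v = v₀ + at → t = (0 − 30.0) / -10 = 3.00 s
v² = v₀² + 2aΔx → Δx = (0² − 30.0²)/(2·-10) = 45.0 m
Maximum height = 45.0 m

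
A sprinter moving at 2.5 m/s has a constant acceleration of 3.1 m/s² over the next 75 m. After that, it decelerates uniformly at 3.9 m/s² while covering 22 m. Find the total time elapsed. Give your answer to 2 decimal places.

Phase 1 (accelerating): v₀ = 2.50 m/s, a = 3.1 m/s².
v² = v₀² + 2aΔx = 2.50² + 2·3.1·75 = 471 → v = 21.7 m/s
t = (v − v₀)/a = (21.7 − 2.50)/3.1 = 6.20 s

Phase 2 (decelerating): v₀ = 21.7 m/s, a = -3.9 m/s².
v² = v₀² + 2aΔx = 21.7² + 2·-3.9·22 = 300 → v = 17.3 m/s
t = (v − v₀)/a = (17.3 − 21.7)/-3.9 = 1.13 s
Total time = 6.20 + 1.13 = 7.32 s

7.32 s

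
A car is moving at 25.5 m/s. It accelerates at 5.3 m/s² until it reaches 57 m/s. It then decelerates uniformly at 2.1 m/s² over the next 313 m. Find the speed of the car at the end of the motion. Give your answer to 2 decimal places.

43.98 m/s

Phase 1 (accelerating): v₀ = 25.5 m/s, a = 5.3 m/s².
v = v₀ + at → t = (57 − 25.5) / 5.3 = 5.94 s
v² = v₀² + 2aΔx → Δx = (57² − 25.5²)/(2·5.3) = 245 m

Phase 2 (decelerating): v₀ = 57.0 m/s, a = -2.1 m/s².
v² = v₀² + 2aΔx = 57.0² + 2·-2.1·313 = 1930 → v = 44.0 m/s
t = (v − v₀)/a = (44.0 − 57.0)/-2.1 = 6.20 s
Final speed = 44.0 m/s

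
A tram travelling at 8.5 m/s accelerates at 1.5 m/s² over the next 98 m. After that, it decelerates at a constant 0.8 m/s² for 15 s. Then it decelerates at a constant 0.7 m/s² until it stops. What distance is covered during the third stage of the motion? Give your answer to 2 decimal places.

Phase 1 (accelerating): v₀ = 8.50 m/s, a = 1.5 m/s².
v² = v₀² + 2aΔx = 8.50² + 2·1.5·98 = 366 → v = 19.1 m/s
t = (v − v₀)/a = (19.1 − 8.50)/1.5 = 7.09 s

Phase 2 (decelerating): v₀ = 19.1 m/s, a = -0.8 m/s².
v = v₀ + at = 19.1 + (-0.8)(15) = 7.14 m/s
Δx = v₀t + ½at² = 19.1·15 + 0.5·-0.8·15² = 197 m

Phase 3 (decelerating): v₀ = 7.14 m/s, a = -0.7 m/s².
v = v₀ + at → t = (0 − 7.14) / -0.7 = 10.2 s
v² = v₀² + 2aΔx → Δx = (0² − 7.14²)/(2·-0.7) = 36.4 m
Distance in phase 3 = 36.4 m

36.39 m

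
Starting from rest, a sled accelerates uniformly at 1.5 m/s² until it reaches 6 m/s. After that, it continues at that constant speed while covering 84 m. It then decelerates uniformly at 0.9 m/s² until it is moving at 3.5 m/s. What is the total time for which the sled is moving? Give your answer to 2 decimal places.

Phase 1 (accelerating): v₀ = 0 m/s, a = 1.5 m/s².
v = v₀ + at → t = (6 − 0) / 1.5 = 4.00 s
v² = v₀² + 2aΔx → Δx = (6² − 0²)/(2·1.5) = 12.0 m

Phase 2 (constant speed): v₀ = 6.00 m/s, a = 0 m/s².
Constant speed: t = d/v = 84/6.00 = 14.0 s

Phase 3 (decelerating): v₀ = 6.00 m/s, a = -0.9 m/s².
v = v₀ + at → t = (3.5 − 6.00) / -0.9 = 2.78 s
v² = v₀² + 2aΔx → Δx = (3.5² − 6.00²)/(2·-0.9) = 13.2 m
Total time = 4.00 + 14.0 + 2.78 = 20.8 s

20.78 s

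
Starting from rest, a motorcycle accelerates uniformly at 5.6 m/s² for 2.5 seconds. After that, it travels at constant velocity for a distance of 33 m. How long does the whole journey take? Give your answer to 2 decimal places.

Phase 1 (accelerating): v₀ = 0 m/s, a = 5.6 m/s².
v = v₀ + at = 0 + (5.6)(2.5) = 14.0 m/s
Δx = v₀t + ½at² = 0·2.5 + 0.5·5.6·2.5² = 17.5 m

Phase 2 (constant speed): v₀ = 14.0 m/s, a = 0 m/s².
Constant speed: t = d/v = 33/14.0 = 2.36 s
Total time = 2.50 + 2.36 = 4.86 s

4.86 s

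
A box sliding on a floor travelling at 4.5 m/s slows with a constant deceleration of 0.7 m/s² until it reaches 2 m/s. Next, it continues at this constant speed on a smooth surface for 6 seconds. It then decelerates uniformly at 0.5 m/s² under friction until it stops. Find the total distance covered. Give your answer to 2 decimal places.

27.61 m

Phase 1 (decelerating): v₀ = 4.50 m/s, a = -0.7 m/s².
v = v₀ + at → t = (2 − 4.50) / -0.7 = 3.57 s
v² = v₀² + 2aΔx → Δx = (2² − 4.50²)/(2·-0.7) = 11.6 m

Phase 2 (constant speed): v₀ = 2.00 m/s, a = 0 m/s².
v = v₀ + at = 2.00 + (0)(6) = 2.00 m/s
Δx = v₀t + ½at² = 2.00·6 + 0.5·0·6² = 12.0 m

Phase 3 (decelerating): v₀ = 2.00 m/s, a = -0.5 m/s².
v = v₀ + at → t = (0 − 2.00) / -0.5 = 4.00 s
v² = v₀² + 2aΔx → Δx = (0² − 2.00²)/(2·-0.5) = 4.00 m
Total distance = 11.6 + 12.0 + 4.00 = 27.6 m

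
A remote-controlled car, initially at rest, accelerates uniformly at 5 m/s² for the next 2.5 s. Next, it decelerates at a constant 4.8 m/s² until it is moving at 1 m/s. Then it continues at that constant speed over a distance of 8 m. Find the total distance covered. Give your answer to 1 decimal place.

39.8 m

Phase 1 (accelerating): v₀ = 0 m/s, a = 5 m/s².
v = v₀ + at = 0 + (5)(2.5) = 12.5 m/s
Δx = v₀t + ½at² = 0·2.5 + 0.5·5·2.5² = 15.6 m

Phase 2 (decelerating): v₀ = 12.5 m/s, a = -4.8 m/s².
v = v₀ + at → t = (1 − 12.5) / -4.8 = 2.40 s
v² = v₀² + 2aΔx → Δx = (1² − 12.5²)/(2·-4.8) = 16.2 m

Phase 3 (constant speed): v₀ = 1.00 m/s, a = 0 m/s².
Constant speed: t = d/v = 8/1.00 = 8.00 s
Total distance = 15.6 + 16.2 + 8.00 = 39.8 m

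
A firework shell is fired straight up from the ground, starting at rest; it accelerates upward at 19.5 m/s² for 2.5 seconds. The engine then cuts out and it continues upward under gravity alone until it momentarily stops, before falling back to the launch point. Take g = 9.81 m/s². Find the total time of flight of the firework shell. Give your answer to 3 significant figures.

13.6 s

Phase 1 (powered ascent): v₀ = 0 m/s, a = 19.5 m/s².
v = v₀ + at = 0 + (19.5)(2.5) = 48.8 m/s
Δx = v₀t + ½at² = 0·2.5 + 0.5·19.5·2.5² = 60.9 m

Phase 2 (coasting upward): v₀ = 48.8 m/s, a = -9.81 m/s².
v = v₀ + at → t = (0 − 48.8) / -9.81 = 4.97 s
v² = v₀² + 2aΔx → Δx = (0² − 48.8²)/(2·-9.81) = 121 m

Phase 3 (free fall): v₀ = 0 m/s, a = -9.81 m/s².
Falls 182 m from rest: t = √(2·182/9.81) = 6.09 s; v = g·t = 59.8 m/s.
Total time = 2.50 + 4.97 + 6.09 = 13.6 s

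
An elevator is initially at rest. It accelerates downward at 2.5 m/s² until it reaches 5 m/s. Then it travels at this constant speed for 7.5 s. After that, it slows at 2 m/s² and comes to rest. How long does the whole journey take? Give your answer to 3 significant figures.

Phase 1 (accelerating): v₀ = 0 m/s, a = 2.5 m/s².
v = v₀ + at → t = (5 − 0) / 2.5 = 2.00 s
v² = v₀² + 2aΔx → Δx = (5² − 0²)/(2·2.5) = 5.00 m

Phase 2 (constant speed): v₀ = 5.00 m/s, a = 0 m/s².
v = v₀ + at = 5.00 + (0)(7.5) = 5.00 m/s
Δx = v₀t + ½at² = 5.00·7.5 + 0.5·0·7.5² = 37.5 m

Phase 3 (decelerating): v₀ = 5.00 m/s, a = -2 m/s².
v = v₀ + at → t = (0 − 5.00) / -2 = 2.50 s
v² = v₀² + 2aΔx → Δx = (0² − 5.00²)/(2·-2) = 6.25 m
Total time = 2.00 + 7.50 + 2.50 = 12.0 s

12.0 s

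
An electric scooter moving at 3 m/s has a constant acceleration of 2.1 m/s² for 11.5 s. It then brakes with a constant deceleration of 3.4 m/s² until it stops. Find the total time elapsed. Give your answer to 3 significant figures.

19.5 s

Phase 1 (accelerating): v₀ = 3.00 m/s, a = 2.1 m/s².
v = v₀ + at = 3.00 + (2.1)(11.5) = 27.2 m/s
Δx = v₀t + ½at² = 3.00·11.5 + 0.5·2.1·11.5² = 173 m

Phase 2 (decelerating): v₀ = 27.2 m/s, a = -3.4 m/s².
v = v₀ + at → t = (0 − 27.2) / -3.4 = 7.99 s
v² = v₀² + 2aΔx → Δx = (0² − 27.2²)/(2·-3.4) = 108 m
Total time = 11.5 + 7.99 = 19.5 s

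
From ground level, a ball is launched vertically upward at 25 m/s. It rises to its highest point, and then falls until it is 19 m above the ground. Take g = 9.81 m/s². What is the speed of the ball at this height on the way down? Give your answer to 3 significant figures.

Phase 1 (rising): v₀ = 25.0 m/s, a = -9.81 m/s².
v = v₀ + at → t = (0 − 25.0) / -9.81 = 2.55 s
v² = v₀² + 2aΔx → Δx = (0² − 25.0²)/(2·-9.81) = 31.9 m

Phase 2 (falling): v₀ = 0 m/s, a = -9.81 m/s².
Falls 12.9 m from rest: t = √(2·12.9/9.81) = 1.62 s; v = g·t = 15.9 m/s.
Final speed = 15.9 m/s

15.9 m/s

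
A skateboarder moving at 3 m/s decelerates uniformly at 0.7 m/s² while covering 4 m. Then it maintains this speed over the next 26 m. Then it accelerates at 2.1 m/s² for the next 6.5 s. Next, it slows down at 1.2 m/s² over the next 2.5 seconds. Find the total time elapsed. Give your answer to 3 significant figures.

Phase 1 (decelerating): v₀ = 3.00 m/s, a = -0.7 m/s².
v² = v₀² + 2aΔx = 3.00² + 2·-0.7·4 = 3.40 → v = 1.84 m/s
t = (v − v₀)/a = (1.84 − 3.00)/-0.7 = 1.65 s

Phase 2 (constant speed): v₀ = 1.84 m/s, a = 0 m/s².
Constant speed: t = d/v = 26/1.84 = 14.1 s

Phase 3 (accelerating): v₀ = 1.84 m/s, a = 2.1 m/s².
v = v₀ + at = 1.84 + (2.1)(6.5) = 15.5 m/s
Δx = v₀t + ½at² = 1.84·6.5 + 0.5·2.1·6.5² = 56.3 m

Phase 4 (decelerating): v₀ = 15.5 m/s, a = -1.2 m/s².
v = v₀ + at = 15.5 + (-1.2)(2.5) = 12.5 m/s
Δx = v₀t + ½at² = 15.5·2.5 + 0.5·-1.2·2.5² = 35.0 m
Total time = 1.65 + 14.1 + 6.50 + 2.50 = 24.8 s

24.8 s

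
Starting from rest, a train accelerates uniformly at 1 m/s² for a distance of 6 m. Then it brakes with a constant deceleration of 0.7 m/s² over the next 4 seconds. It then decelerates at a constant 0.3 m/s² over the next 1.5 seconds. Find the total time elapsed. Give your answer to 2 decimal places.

8.96 s

Phase 1 (accelerating): v₀ = 0 m/s, a = 1 m/s².
v² = v₀² + 2aΔx = 0² + 2·1·6 = 12.0 → v = 3.46 m/s
t = (v − v₀)/a = (3.46 − 0)/1 = 3.46 s

Phase 2 (decelerating): v₀ = 3.46 m/s, a = -0.7 m/s².
v = v₀ + at = 3.46 + (-0.7)(4) = 0.664 m/s
Δx = v₀t + ½at² = 3.46·4 + 0.5·-0.7·4² = 8.26 m

Phase 3 (decelerating): v₀ = 0.664 m/s, a = -0.3 m/s².
v = v₀ + at = 0.664 + (-0.3)(1.5) = 0.214 m/s
Δx = v₀t + ½at² = 0.664·1.5 + 0.5·-0.3·1.5² = 0.659 m
Total time = 3.46 + 4.00 + 1.50 = 8.96 s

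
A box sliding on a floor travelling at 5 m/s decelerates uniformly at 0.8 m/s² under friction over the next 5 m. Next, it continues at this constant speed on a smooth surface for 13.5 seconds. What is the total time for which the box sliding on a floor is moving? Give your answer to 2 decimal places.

Phase 1 (decelerating): v₀ = 5.00 m/s, a = -0.8 m/s².
v² = v₀² + 2aΔx = 5.00² + 2·-0.8·5 = 17.0 → v = 4.12 m/s
t = (v − v₀)/a = (4.12 − 5.00)/-0.8 = 1.10 s

Phase 2 (constant speed): v₀ = 4.12 m/s, a = 0 m/s².
v = v₀ + at = 4.12 + (0)(13.5) = 4.12 m/s
Δx = v₀t + ½at² = 4.12·13.5 + 0.5·0·13.5² = 55.7 m
Total time = 1.10 + 13.5 = 14.6 s

14.60 s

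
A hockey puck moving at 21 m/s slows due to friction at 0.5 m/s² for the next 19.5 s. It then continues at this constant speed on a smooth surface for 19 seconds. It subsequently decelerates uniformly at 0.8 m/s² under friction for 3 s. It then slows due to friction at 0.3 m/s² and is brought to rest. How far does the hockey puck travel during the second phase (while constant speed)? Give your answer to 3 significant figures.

214 m

Phase 1 (decelerating): v₀ = 21.0 m/s, a = -0.5 m/s².
v = v₀ + at = 21.0 + (-0.5)(19.5) = 11.2 m/s
Δx = v₀t + ½at² = 21.0·19.5 + 0.5·-0.5·19.5² = 314 m

Phase 2 (constant speed): v₀ = 11.2 m/s, a = 0 m/s².
v = v₀ + at = 11.2 + (0)(19) = 11.2 m/s
Δx = v₀t + ½at² = 11.2·19 + 0.5·0·19² = 214 m
Distance in phase 2 = 214 m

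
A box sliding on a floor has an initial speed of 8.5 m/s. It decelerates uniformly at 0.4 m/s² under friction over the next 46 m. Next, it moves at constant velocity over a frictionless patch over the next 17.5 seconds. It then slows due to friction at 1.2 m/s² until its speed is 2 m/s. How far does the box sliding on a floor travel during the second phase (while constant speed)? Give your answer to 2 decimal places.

104.19 m

Phase 1 (decelerating): v₀ = 8.50 m/s, a = -0.4 m/s².
v² = v₀² + 2aΔx = 8.50² + 2·-0.4·46 = 35.4 → v = 5.95 m/s
t = (v − v₀)/a = (5.95 − 8.50)/-0.4 = 6.37 s

Phase 2 (constant speed): v₀ = 5.95 m/s, a = 0 m/s².
v = v₀ + at = 5.95 + (0)(17.5) = 5.95 m/s
Δx = v₀t + ½at² = 5.95·17.5 + 0.5·0·17.5² = 104 m
Distance in phase 2 = 104 m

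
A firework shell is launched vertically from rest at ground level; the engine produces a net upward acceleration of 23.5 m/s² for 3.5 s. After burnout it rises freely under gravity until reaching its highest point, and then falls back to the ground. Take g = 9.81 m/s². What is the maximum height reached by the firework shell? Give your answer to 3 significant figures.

Phase 1 (powered ascent): v₀ = 0 m/s, a = 23.5 m/s².
v = v₀ + at = 0 + (23.5)(3.5) = 82.2 m/s
Δx = v₀t + ½at² = 0·3.5 + 0.5·23.5·3.5² = 144 m

Phase 2 (coasting upward): v₀ = 82.2 m/s, a = -9.81 m/s².
v = v₀ + at → t = (0 − 82.2) / -9.81 = 8.38 s
v² = v₀² + 2aΔx → Δx = (0² − 82.2²)/(2·-9.81) = 345 m
Maximum height = 144 + 345 = 489 m

489 m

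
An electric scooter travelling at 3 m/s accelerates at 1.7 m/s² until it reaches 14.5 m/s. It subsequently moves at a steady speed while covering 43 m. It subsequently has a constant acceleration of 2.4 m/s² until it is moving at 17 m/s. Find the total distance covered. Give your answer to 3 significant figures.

119 m

Phase 1 (accelerating): v₀ = 3.00 m/s, a = 1.7 m/s².
v = v₀ + at → t = (14.5 − 3.00) / 1.7 = 6.76 s
v² = v₀² + 2aΔx → Δx = (14.5² − 3.00²)/(2·1.7) = 59.2 m

Phase 2 (constant speed): v₀ = 14.5 m/s, a = 0 m/s².
Constant speed: t = d/v = 43/14.5 = 2.97 s

Phase 3 (accelerating): v₀ = 14.5 m/s, a = 2.4 m/s².
v = v₀ + at → t = (17 − 14.5) / 2.4 = 1.04 s
v² = v₀² + 2aΔx → Δx = (17² − 14.5²)/(2·2.4) = 16.4 m
Total distance = 59.2 + 43.0 + 16.4 = 119 m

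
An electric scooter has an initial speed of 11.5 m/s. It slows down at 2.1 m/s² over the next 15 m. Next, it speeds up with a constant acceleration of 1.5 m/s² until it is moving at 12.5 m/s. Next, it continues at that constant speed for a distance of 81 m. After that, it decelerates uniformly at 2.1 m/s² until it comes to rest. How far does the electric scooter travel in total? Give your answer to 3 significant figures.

Phase 1 (decelerating): v₀ = 11.5 m/s, a = -2.1 m/s².
v² = v₀² + 2aΔx = 11.5² + 2·-2.1·15 = 69.2 → v = 8.32 m/s
t = (v − v₀)/a = (8.32 − 11.5)/-2.1 = 1.51 s

Phase 2 (accelerating): v₀ = 8.32 m/s, a = 1.5 m/s².
v = v₀ + at → t = (12.5 − 8.32) / 1.5 = 2.79 s
v² = v₀² + 2aΔx → Δx = (12.5² − 8.32²)/(2·1.5) = 29.0 m

Phase 3 (constant speed): v₀ = 12.5 m/s, a = 0 m/s².
Constant speed: t = d/v = 81/12.5 = 6.48 s

Phase 4 (decelerating): v₀ = 12.5 m/s, a = -2.1 m/s².
v = v₀ + at → t = (0 − 12.5) / -2.1 = 5.95 s
v² = v₀² + 2aΔx → Δx = (0² − 12.5²)/(2·-2.1) = 37.2 m
Total distance = 15.0 + 29.0 + 81.0 + 37.2 = 162 m

162 m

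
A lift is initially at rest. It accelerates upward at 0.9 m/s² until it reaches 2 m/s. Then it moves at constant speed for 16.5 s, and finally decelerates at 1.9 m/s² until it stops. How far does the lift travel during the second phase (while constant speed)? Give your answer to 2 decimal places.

33.00 m

Phase 1 (accelerating): v₀ = 0 m/s, a = 0.9 m/s².
v = v₀ + at → t = (2 − 0) / 0.9 = 2.22 s
v² = v₀² + 2aΔx → Δx = (2² − 0²)/(2·0.9) = 2.22 m

Phase 2 (constant speed): v₀ = 2.00 m/s, a = 0 m/s².
v = v₀ + at = 2.00 + (0)(16.5) = 2.00 m/s
Δx = v₀t + ½at² = 2.00·16.5 + 0.5·0·16.5² = 33.0 m
Distance in phase 2 = 33.0 m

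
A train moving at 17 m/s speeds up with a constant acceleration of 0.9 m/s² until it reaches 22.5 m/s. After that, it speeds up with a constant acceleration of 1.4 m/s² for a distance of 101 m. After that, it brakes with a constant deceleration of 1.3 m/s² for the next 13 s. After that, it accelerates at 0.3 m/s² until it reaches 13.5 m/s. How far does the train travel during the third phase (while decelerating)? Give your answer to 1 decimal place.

255.3 m

Phase 1 (accelerating): v₀ = 17.0 m/s, a = 0.9 m/s².
v = v₀ + at → t = (22.5 − 17.0) / 0.9 = 6.11 s
v² = v₀² + 2aΔx → Δx = (22.5² − 17.0²)/(2·0.9) = 121 m

Phase 2 (accelerating): v₀ = 22.5 m/s, a = 1.4 m/s².
v² = v₀² + 2aΔx = 22.5² + 2·1.4·101 = 789 → v = 28.1 m/s
t = (v − v₀)/a = (28.1 − 22.5)/1.4 = 3.99 s

Phase 3 (decelerating): v₀ = 28.1 m/s, a = -1.3 m/s².
v = v₀ + at = 28.1 + (-1.3)(13) = 11.2 m/s
Δx = v₀t + ½at² = 28.1·13 + 0.5·-1.3·13² = 255 m
Distance in phase 3 = 255 m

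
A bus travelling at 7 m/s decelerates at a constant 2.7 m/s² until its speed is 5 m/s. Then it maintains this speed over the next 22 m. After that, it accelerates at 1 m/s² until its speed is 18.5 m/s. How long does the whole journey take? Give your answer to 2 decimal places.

18.64 s

Phase 1 (decelerating): v₀ = 7.00 m/s, a = -2.7 m/s².
v = v₀ + at → t = (5 − 7.00) / -2.7 = 0.741 s
v² = v₀² + 2aΔx → Δx = (5² − 7.00²)/(2·-2.7) = 4.44 m

Phase 2 (constant speed): v₀ = 5.00 m/s, a = 0 m/s².
Constant speed: t = d/v = 22/5.00 = 4.40 s

Phase 3 (accelerating): v₀ = 5.00 m/s, a = 1 m/s².
v = v₀ + at → t = (18.5 − 5.00) / 1 = 13.5 s
v² = v₀² + 2aΔx → Δx = (18.5² − 5.00²)/(2·1) = 159 m
Total time = 0.741 + 4.40 + 13.5 = 18.6 s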